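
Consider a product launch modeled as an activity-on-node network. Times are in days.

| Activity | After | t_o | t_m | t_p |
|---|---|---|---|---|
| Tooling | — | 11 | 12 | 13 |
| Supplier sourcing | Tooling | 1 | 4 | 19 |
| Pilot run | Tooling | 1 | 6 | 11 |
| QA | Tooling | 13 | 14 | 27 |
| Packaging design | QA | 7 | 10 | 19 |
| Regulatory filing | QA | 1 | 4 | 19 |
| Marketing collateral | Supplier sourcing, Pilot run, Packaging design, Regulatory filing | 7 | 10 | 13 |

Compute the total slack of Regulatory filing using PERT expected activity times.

5 days

te_Tooling = (11 + 4·12 + 13)/6 = 72/6 = 12
te_Supplier sourcing = (1 + 4·4 + 19)/6 = 36/6 = 6
te_Pilot run = (1 + 4·6 + 11)/6 = 36/6 = 6
te_QA = (13 + 4·14 + 27)/6 = 96/6 = 16
te_Packaging design = (7 + 4·10 + 19)/6 = 66/6 = 11
te_Regulatory filing = (1 + 4·4 + 19)/6 = 36/6 = 6
te_Marketing collateral = (7 + 4·10 + 13)/6 = 60/6 = 10

Forward pass:
ES_Tooling = 0; EF_Tooling = 12
ES_Supplier sourcing = 12; EF_Supplier sourcing = 12+6 = 18
ES_Pilot run = 12; EF_Pilot run = 12+6 = 18
ES_QA = 12; EF_QA = 12+16 = 28
ES_Packaging design = 28; EF_Packaging design = 28+11 = 39
ES_Regulatory filing = 28; EF_Regulatory filing = 28+6 = 34
ES_Marketing collateral = max(EF_Supplier sourcing=18, EF_Pilot run=18, EF_Packaging design=39, EF_Regulatory filing=34) = 39; EF_Marketing collateral = 39+10 = 49
Expected project duration μ = 49 days. Critical path: Tooling → QA → Packaging design → Marketing collateral.

Backward pass:
LF_Marketing collateral = 49; LS_Marketing collateral = 49−10 = 39
LF_Regulatory filing = LS_Marketing collateral = 39; LS_Regulatory filing = 39−6 = 33
LF_Packaging design = LS_Marketing collateral = 39; LS_Packaging design = 39−11 = 28
LF_QA = min(LS_Packaging design=28, LS_Regulatory filing=33) = 28; LS_QA = 28−16 = 12
LF_Pilot run = LS_Marketing collateral = 39; LS_Pilot run = 39−6 = 33
LF_Supplier sourcing = LS_Marketing collateral = 39; LS_Supplier sourcing = 39−6 = 33
LF_Tooling = min(LS_Supplier sourcing=33, LS_Pilot run=33, LS_QA=12) = 12; LS_Tooling = 12−12 = 0
Slack_Regulatory filing = LS_Regulatory filing − ES_Regulatory filing = 33 − 28 = 5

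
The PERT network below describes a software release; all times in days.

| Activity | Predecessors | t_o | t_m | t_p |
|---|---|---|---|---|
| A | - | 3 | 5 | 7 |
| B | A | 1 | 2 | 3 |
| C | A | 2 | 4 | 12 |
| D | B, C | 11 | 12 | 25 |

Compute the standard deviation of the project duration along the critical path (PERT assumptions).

2.94 days

te_A = (3 + 4·5 + 7)/6 = 30/6 = 5; σ²_A = ((7−3)/6)² = 0.444
te_B = (1 + 4·2 + 3)/6 = 12/6 = 2; σ²_B = ((3−1)/6)² = 0.111
te_C = (2 + 4·4 + 12)/6 = 30/6 = 5; σ²_C = ((12−2)/6)² = 2.778
te_D = (11 + 4·12 + 25)/6 = 84/6 = 14; σ²_D = ((25−11)/6)² = 5.444

Forward pass:
ES_A = 0; EF_A = 5
ES_B = 5; EF_B = 5+2 = 7
ES_C = 5; EF_C = 5+5 = 10
ES_D = max(EF_B=7, EF_C=10) = 10; EF_D = 10+14 = 24
Expected project duration μ = 24 days. Critical path: A → C → D.

Variance along critical path = 0.444 + 2.778 + 5.444 = 8.667
σ = √8.667 = 2.944 days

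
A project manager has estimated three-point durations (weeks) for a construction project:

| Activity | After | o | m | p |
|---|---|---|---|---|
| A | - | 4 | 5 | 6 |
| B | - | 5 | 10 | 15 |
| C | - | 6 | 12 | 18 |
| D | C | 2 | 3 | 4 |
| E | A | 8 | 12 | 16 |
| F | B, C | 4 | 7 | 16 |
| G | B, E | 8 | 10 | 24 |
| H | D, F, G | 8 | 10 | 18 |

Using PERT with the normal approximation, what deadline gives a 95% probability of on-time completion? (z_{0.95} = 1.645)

te_A = (4 + 4·5 + 6)/6 = 30/6 = 5; σ²_A = ((6−4)/6)² = 0.111
te_B = (5 + 4·10 + 15)/6 = 60/6 = 10; σ²_B = ((15−5)/6)² = 2.778
te_C = (6 + 4·12 + 18)/6 = 72/6 = 12; σ²_C = ((18−6)/6)² = 4.000
te_D = (2 + 4·3 + 4)/6 = 18/6 = 3; σ²_D = ((4−2)/6)² = 0.111
te_E = (8 + 4·12 + 16)/6 = 72/6 = 12; σ²_E = ((16−8)/6)² = 1.778
te_F = (4 + 4·7 + 16)/6 = 48/6 = 8; σ²_F = ((16−4)/6)² = 4.000
te_G = (8 + 4·10 + 24)/6 = 72/6 = 12; σ²_G = ((24−8)/6)² = 7.111
te_H = (8 + 4·10 + 18)/6 = 66/6 = 11; σ²_H = ((18−8)/6)² = 2.778

Forward pass:
ES_A = 0; EF_A = 5
ES_B = 0; EF_B = 10
ES_C = 0; EF_C = 12
ES_D = 12; EF_D = 12+3 = 15
ES_E = 5; EF_E = 5+12 = 17
ES_F = max(EF_B=10, EF_C=12) = 12; EF_F = 12+8 = 20
ES_G = max(EF_B=10, EF_E=17) = 17; EF_G = 17+12 = 29
ES_H = max(EF_D=15, EF_F=20, EF_G=29) = 29; EF_H = 29+11 = 40
Expected project duration μ = 40 weeks. Critical path: A → E → G → H.

Variance along critical path = 0.111 + 1.778 + 7.111 + 2.778 = 11.778; σ = 3.432 weeks.
D = μ + z·σ = 40 + 1.645·3.432 = 45.6 weeks

45.6 weeks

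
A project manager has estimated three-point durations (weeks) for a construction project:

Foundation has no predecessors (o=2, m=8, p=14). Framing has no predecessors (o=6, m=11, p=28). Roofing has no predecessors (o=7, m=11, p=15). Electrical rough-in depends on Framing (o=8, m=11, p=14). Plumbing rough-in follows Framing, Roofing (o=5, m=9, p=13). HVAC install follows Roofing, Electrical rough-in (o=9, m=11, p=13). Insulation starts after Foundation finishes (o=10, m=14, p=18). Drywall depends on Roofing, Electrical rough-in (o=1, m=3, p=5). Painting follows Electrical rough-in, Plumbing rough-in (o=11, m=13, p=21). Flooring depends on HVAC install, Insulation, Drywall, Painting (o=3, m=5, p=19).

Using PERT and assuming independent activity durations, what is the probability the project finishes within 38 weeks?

te_Foundation = (2 + 4·8 + 14)/6 = 48/6 = 8; σ²_Foundation = ((14−2)/6)² = 4.000
te_Framing = (6 + 4·11 + 28)/6 = 78/6 = 13; σ²_Framing = ((28−6)/6)² = 13.444
te_Roofing = (7 + 4·11 + 15)/6 = 66/6 = 11; σ²_Roofing = ((15−7)/6)² = 1.778
te_Electrical rough-in = (8 + 4·11 + 14)/6 = 66/6 = 11; σ²_Electrical rough-in = ((14−8)/6)² = 1.000
te_Plumbing rough-in = (5 + 4·9 + 13)/6 = 54/6 = 9; σ²_Plumbing rough-in = ((13−5)/6)² = 1.778
te_HVAC install = (9 + 4·11 + 13)/6 = 66/6 = 11; σ²_HVAC install = ((13−9)/6)² = 0.444
te_Insulation = (10 + 4·14 + 18)/6 = 84/6 = 14; σ²_Insulation = ((18−10)/6)² = 1.778
te_Drywall = (1 + 4·3 + 5)/6 = 18/6 = 3; σ²_Drywall = ((5−1)/6)² = 0.444
te_Painting = (11 + 4·13 + 21)/6 = 84/6 = 14; σ²_Painting = ((21−11)/6)² = 2.778
te_Flooring = (3 + 4·5 + 19)/6 = 42/6 = 7; σ²_Flooring = ((19−3)/6)² = 7.111

Forward pass:
ES_Foundation = 0; EF_Foundation = 8
ES_Framing = 0; EF_Framing = 13
ES_Roofing = 0; EF_Roofing = 11
ES_Electrical rough-in = 13; EF_Electrical rough-in = 13+11 = 24
ES_Plumbing rough-in = max(EF_Framing=13, EF_Roofing=11) = 13; EF_Plumbing rough-in = 13+9 = 22
ES_HVAC install = max(EF_Roofing=11, EF_Electrical rough-in=24) = 24; EF_HVAC install = 24+11 = 35
ES_Insulation = 8; EF_Insulation = 8+14 = 22
ES_Drywall = max(EF_Roofing=11, EF_Electrical rough-in=24) = 24; EF_Drywall = 24+3 = 27
ES_Painting = max(EF_Electrical rough-in=24, EF_Plumbing rough-in=22) = 24; EF_Painting = 24+14 = 38
ES_Flooring = max(EF_HVAC install=35, EF_Insulation=22, EF_Drywall=27, EF_Painting=38) = 38; EF_Flooring = 38+7 = 45
Expected project duration μ = 45 weeks. Critical path: Framing → Electrical rough-in → Painting → Flooring.

Variance along critical path = 13.444 + 1.000 + 2.778 + 7.111 = 24.333; σ = √24.333 = 4.933 weeks.
Z = (38 − 45) / 4.933 = -1.419
P(T ≤ 38) = Φ(-1.419) ≈ 0.078

0.078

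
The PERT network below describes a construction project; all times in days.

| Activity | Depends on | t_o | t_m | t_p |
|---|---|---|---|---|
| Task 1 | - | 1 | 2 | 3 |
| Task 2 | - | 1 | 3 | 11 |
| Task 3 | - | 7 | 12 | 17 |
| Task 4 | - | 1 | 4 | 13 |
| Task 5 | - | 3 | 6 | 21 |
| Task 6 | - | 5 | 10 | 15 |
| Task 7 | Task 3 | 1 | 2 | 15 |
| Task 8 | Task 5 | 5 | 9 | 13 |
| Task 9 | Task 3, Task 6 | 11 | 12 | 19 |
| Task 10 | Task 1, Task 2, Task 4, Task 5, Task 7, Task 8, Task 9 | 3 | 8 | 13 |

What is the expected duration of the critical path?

te_Task 1 = (1 + 4·2 + 3)/6 = 12/6 = 2
te_Task 2 = (1 + 4·3 + 11)/6 = 24/6 = 4
te_Task 3 = (7 + 4·12 + 17)/6 = 72/6 = 12
te_Task 4 = (1 + 4·4 + 13)/6 = 30/6 = 5
te_Task 5 = (3 + 4·6 + 21)/6 = 48/6 = 8
te_Task 6 = (5 + 4·10 + 15)/6 = 60/6 = 10
te_Task 7 = (1 + 4·2 + 15)/6 = 24/6 = 4
te_Task 8 = (5 + 4·9 + 13)/6 = 54/6 = 9
te_Task 9 = (11 + 4·12 + 19)/6 = 78/6 = 13
te_Task 10 = (3 + 4·8 + 13)/6 = 48/6 = 8

Forward pass:
ES_Task 1 = 0; EF_Task 1 = 2
ES_Task 2 = 0; EF_Task 2 = 4
ES_Task 3 = 0; EF_Task 3 = 12
ES_Task 4 = 0; EF_Task 4 = 5
ES_Task 5 = 0; EF_Task 5 = 8
ES_Task 6 = 0; EF_Task 6 = 10
ES_Task 7 = 12; EF_Task 7 = 12+4 = 16
ES_Task 8 = 8; EF_Task 8 = 8+9 = 17
ES_Task 9 = max(EF_Task 3=12, EF_Task 6=10) = 12; EF_Task 9 = 12+13 = 25
ES_Task 10 = max(EF_Task 1=2, EF_Task 2=4, EF_Task 4=5, EF_Task 5=8, EF_Task 7=16, EF_Task 8=17, EF_Task 9=25) = 25; EF_Task 10 = 25+8 = 33
Expected project duration μ = 33 days. Critical path: Task 3 → Task 9 → Task 10.

33 days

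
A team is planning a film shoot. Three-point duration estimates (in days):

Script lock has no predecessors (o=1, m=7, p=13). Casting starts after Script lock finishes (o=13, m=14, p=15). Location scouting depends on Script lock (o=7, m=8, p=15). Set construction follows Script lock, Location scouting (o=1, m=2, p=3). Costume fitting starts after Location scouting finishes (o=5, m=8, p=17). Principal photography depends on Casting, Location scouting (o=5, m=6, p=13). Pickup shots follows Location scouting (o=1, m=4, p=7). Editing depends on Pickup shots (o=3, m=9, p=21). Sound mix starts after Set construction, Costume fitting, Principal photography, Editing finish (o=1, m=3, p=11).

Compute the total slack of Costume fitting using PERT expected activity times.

te_Script lock = (1 + 4·7 + 13)/6 = 42/6 = 7
te_Casting = (13 + 4·14 + 15)/6 = 84/6 = 14
te_Location scouting = (7 + 4·8 + 15)/6 = 54/6 = 9
te_Set construction = (1 + 4·2 + 3)/6 = 12/6 = 2
te_Costume fitting = (5 + 4·8 + 17)/6 = 54/6 = 9
te_Principal photography = (5 + 4·6 + 13)/6 = 42/6 = 7
te_Pickup shots = (1 + 4·4 + 7)/6 = 24/6 = 4
te_Editing = (3 + 4·9 + 21)/6 = 60/6 = 10
te_Sound mix = (1 + 4·3 + 11)/6 = 24/6 = 4

Forward pass:
ES_Script lock = 0; EF_Script lock = 7
ES_Casting = 7; EF_Casting = 7+14 = 21
ES_Location scouting = 7; EF_Location scouting = 7+9 = 16
ES_Set construction = max(EF_Script lock=7, EF_Location scouting=16) = 16; EF_Set construction = 16+2 = 18
ES_Costume fitting = 16; EF_Costume fitting = 16+9 = 25
ES_Principal photography = max(EF_Casting=21, EF_Location scouting=16) = 21; EF_Principal photography = 21+7 = 28
ES_Pickup shots = 16; EF_Pickup shots = 16+4 = 20
ES_Editing = 20; EF_Editing = 20+10 = 30
ES_Sound mix = max(EF_Set construction=18, EF_Costume fitting=25, EF_Principal photography=28, EF_Editing=30) = 30; EF_Sound mix = 30+4 = 34
Expected project duration μ = 34 days. Critical path: Script lock → Location scouting → Pickup shots → Editing → Sound mix.

Backward pass:
LF_Sound mix = 34; LS_Sound mix = 34−4 = 30
LF_Editing = LS_Sound mix = 30; LS_Editing = 30−10 = 20
LF_Pickup shots = LS_Editing = 20; LS_Pickup shots = 20−4 = 16
LF_Principal photography = LS_Sound mix = 30; LS_Principal photography = 30−7 = 23
LF_Costume fitting = LS_Sound mix = 30; LS_Costume fitting = 30−9 = 21
LF_Set construction = LS_Sound mix = 30; LS_Set construction = 30−2 = 28
LF_Location scouting = min(LS_Set construction=28, LS_Costume fitting=21, LS_Principal photography=23, LS_Pickup shots=16) = 16; LS_Location scouting = 16−9 = 7
LF_Casting = LS_Principal photography = 23; LS_Casting = 23−14 = 9
LF_Script lock = min(LS_Casting=9, LS_Location scouting=7, LS_Set construction=28) = 7; LS_Script lock = 7−7 = 0
Slack_Costume fitting = LS_Costume fitting − ES_Costume fitting = 21 − 16 = 5

5 days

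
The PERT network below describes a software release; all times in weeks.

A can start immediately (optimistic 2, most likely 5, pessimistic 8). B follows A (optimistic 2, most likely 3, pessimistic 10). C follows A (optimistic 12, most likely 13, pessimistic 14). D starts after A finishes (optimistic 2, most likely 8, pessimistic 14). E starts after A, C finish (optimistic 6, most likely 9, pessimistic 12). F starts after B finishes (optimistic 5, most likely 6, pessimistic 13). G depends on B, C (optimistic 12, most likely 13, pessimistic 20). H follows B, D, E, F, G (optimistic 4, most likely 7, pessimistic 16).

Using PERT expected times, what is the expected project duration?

te_A = (2 + 4·5 + 8)/6 = 30/6 = 5
te_B = (2 + 4·3 + 10)/6 = 24/6 = 4
te_C = (12 + 4·13 + 14)/6 = 78/6 = 13
te_D = (2 + 4·8 + 14)/6 = 48/6 = 8
te_E = (6 + 4·9 + 12)/6 = 54/6 = 9
te_F = (5 + 4·6 + 13)/6 = 42/6 = 7
te_G = (12 + 4·13 + 20)/6 = 84/6 = 14
te_H = (4 + 4·7 + 16)/6 = 48/6 = 8

Forward pass:
ES_A = 0; EF_A = 5
ES_B = 5; EF_B = 5+4 = 9
ES_C = 5; EF_C = 5+13 = 18
ES_D = 5; EF_D = 5+8 = 13
ES_E = max(EF_A=5, EF_C=18) = 18; EF_E = 18+9 = 27
ES_F = 9; EF_F = 9+7 = 16
ES_G = max(EF_B=9, EF_C=18) = 18; EF_G = 18+14 = 32
ES_H = max(EF_B=9, EF_D=13, EF_E=27, EF_F=16, EF_G=32) = 32; EF_H = 32+8 = 40
Expected project duration μ = 40 weeks. Critical path: A → C → G → H.

40 weeks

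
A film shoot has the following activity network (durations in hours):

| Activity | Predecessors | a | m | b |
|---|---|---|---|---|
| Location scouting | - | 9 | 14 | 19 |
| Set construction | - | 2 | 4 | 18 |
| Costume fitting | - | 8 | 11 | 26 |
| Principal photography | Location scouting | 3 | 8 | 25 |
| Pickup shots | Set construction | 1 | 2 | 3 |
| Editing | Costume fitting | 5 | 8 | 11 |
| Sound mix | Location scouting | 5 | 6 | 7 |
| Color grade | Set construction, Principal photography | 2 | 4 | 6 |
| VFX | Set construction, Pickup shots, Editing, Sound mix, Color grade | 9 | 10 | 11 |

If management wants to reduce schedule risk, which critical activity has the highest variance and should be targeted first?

Principal photography

te_Location scouting = (9 + 4·14 + 19)/6 = 84/6 = 14; σ²_Location scouting = ((19−9)/6)² = 2.778
te_Set construction = (2 + 4·4 + 18)/6 = 36/6 = 6; σ²_Set construction = ((18−2)/6)² = 7.111
te_Costume fitting = (8 + 4·11 + 26)/6 = 78/6 = 13; σ²_Costume fitting = ((26−8)/6)² = 9.000
te_Principal photography = (3 + 4·8 + 25)/6 = 60/6 = 10; σ²_Principal photography = ((25−3)/6)² = 13.444
te_Pickup shots = (1 + 4·2 + 3)/6 = 12/6 = 2; σ²_Pickup shots = ((3−1)/6)² = 0.111
te_Editing = (5 + 4·8 + 11)/6 = 48/6 = 8; σ²_Editing = ((11−5)/6)² = 1.000
te_Sound mix = (5 + 4·6 + 7)/6 = 36/6 = 6; σ²_Sound mix = ((7−5)/6)² = 0.111
te_Color grade = (2 + 4·4 + 6)/6 = 24/6 = 4; σ²_Color grade = ((6−2)/6)² = 0.444
te_VFX = (9 + 4·10 + 11)/6 = 60/6 = 10; σ²_VFX = ((11−9)/6)² = 0.111

Forward pass:
ES_Location scouting = 0; EF_Location scouting = 14
ES_Set construction = 0; EF_Set construction = 6
ES_Costume fitting = 0; EF_Costume fitting = 13
ES_Principal photography = 14; EF_Principal photography = 14+10 = 24
ES_Pickup shots = 6; EF_Pickup shots = 6+2 = 8
ES_Editing = 13; EF_Editing = 13+8 = 21
ES_Sound mix = 14; EF_Sound mix = 14+6 = 20
ES_Color grade = max(EF_Set construction=6, EF_Principal photography=24) = 24; EF_Color grade = 24+4 = 28
ES_VFX = max(EF_Set construction=6, EF_Pickup shots=8, EF_Editing=21, EF_Sound mix=20, EF_Color grade=28) = 28; EF_VFX = 28+10 = 38
Expected project duration μ = 38 hours. Critical path: Location scouting → Principal photography → Color grade → VFX.

Variances on critical path: σ²_Location scouting=2.778, σ²_Principal photography=13.444, σ²_Color grade=0.444, σ²_VFX=0.111.
Largest is σ²_Principal photography = 13.444.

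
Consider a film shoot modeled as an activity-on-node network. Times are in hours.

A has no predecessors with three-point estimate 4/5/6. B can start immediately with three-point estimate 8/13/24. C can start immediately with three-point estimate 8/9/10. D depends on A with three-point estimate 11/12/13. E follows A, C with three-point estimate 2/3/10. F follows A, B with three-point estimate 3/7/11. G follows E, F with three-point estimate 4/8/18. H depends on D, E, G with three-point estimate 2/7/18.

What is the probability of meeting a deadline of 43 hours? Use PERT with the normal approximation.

te_A = (4 + 4·5 + 6)/6 = 30/6 = 5; σ²_A = ((6−4)/6)² = 0.111
te_B = (8 + 4·13 + 24)/6 = 84/6 = 14; σ²_B = ((24−8)/6)² = 7.111
te_C = (8 + 4·9 + 10)/6 = 54/6 = 9; σ²_C = ((10−8)/6)² = 0.111
te_D = (11 + 4·12 + 13)/6 = 72/6 = 12; σ²_D = ((13−11)/6)² = 0.111
te_E = (2 + 4·3 + 10)/6 = 24/6 = 4; σ²_E = ((10−2)/6)² = 1.778
te_F = (3 + 4·7 + 11)/6 = 42/6 = 7; σ²_F = ((11−3)/6)² = 1.778
te_G = (4 + 4·8 + 18)/6 = 54/6 = 9; σ²_G = ((18−4)/6)² = 5.444
te_H = (2 + 4·7 + 18)/6 = 48/6 = 8; σ²_H = ((18−2)/6)² = 7.111

Forward pass:
ES_A = 0; EF_A = 5
ES_B = 0; EF_B = 14
ES_C = 0; EF_C = 9
ES_D = 5; EF_D = 5+12 = 17
ES_E = max(EF_A=5, EF_C=9) = 9; EF_E = 9+4 = 13
ES_F = max(EF_A=5, EF_B=14) = 14; EF_F = 14+7 = 21
ES_G = max(EF_E=13, EF_F=21) = 21; EF_G = 21+9 = 30
ES_H = max(EF_D=17, EF_E=13, EF_G=30) = 30; EF_H = 30+8 = 38
Expected project duration μ = 38 hours. Critical path: B → F → G → H.

Variance along critical path = 7.111 + 1.778 + 5.444 + 7.111 = 21.444; σ = √21.444 = 4.631 hours.
Z = (43 − 38) / 4.631 = 1.080
P(T ≤ 43) = Φ(1.080) ≈ 0.860

0.860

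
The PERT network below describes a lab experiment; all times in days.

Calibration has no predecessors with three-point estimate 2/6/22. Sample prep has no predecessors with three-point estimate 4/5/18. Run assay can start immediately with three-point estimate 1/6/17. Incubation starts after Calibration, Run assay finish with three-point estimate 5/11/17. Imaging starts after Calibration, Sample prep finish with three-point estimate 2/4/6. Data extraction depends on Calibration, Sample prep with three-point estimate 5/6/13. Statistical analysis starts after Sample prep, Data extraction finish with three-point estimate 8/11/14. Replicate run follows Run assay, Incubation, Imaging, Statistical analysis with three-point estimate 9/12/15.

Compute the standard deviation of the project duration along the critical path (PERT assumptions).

3.86 days

te_Calibration = (2 + 4·6 + 22)/6 = 48/6 = 8; σ²_Calibration = ((22−2)/6)² = 11.111
te_Sample prep = (4 + 4·5 + 18)/6 = 42/6 = 7; σ²_Sample prep = ((18−4)/6)² = 5.444
te_Run assay = (1 + 4·6 + 17)/6 = 42/6 = 7; σ²_Run assay = ((17−1)/6)² = 7.111
te_Incubation = (5 + 4·11 + 17)/6 = 66/6 = 11; σ²_Incubation = ((17−5)/6)² = 4.000
te_Imaging = (2 + 4·4 + 6)/6 = 24/6 = 4; σ²_Imaging = ((6−2)/6)² = 0.444
te_Data extraction = (5 + 4·6 + 13)/6 = 42/6 = 7; σ²_Data extraction = ((13−5)/6)² = 1.778
te_Statistical analysis = (8 + 4·11 + 14)/6 = 66/6 = 11; σ²_Statistical analysis = ((14−8)/6)² = 1.000
te_Replicate run = (9 + 4·12 + 15)/6 = 72/6 = 12; σ²_Replicate run = ((15−9)/6)² = 1.000

Forward pass:
ES_Calibration = 0; EF_Calibration = 8
ES_Sample prep = 0; EF_Sample prep = 7
ES_Run assay = 0; EF_Run assay = 7
ES_Incubation = max(EF_Calibration=8, EF_Run assay=7) = 8; EF_Incubation = 8+11 = 19
ES_Imaging = max(EF_Calibration=8, EF_Sample prep=7) = 8; EF_Imaging = 8+4 = 12
ES_Data extraction = max(EF_Calibration=8, EF_Sample prep=7) = 8; EF_Data extraction = 8+7 = 15
ES_Statistical analysis = max(EF_Sample prep=7, EF_Data extraction=15) = 15; EF_Statistical analysis = 15+11 = 26
ES_Replicate run = max(EF_Run assay=7, EF_Incubation=19, EF_Imaging=12, EF_Statistical analysis=26) = 26; EF_Replicate run = 26+12 = 38
Expected project duration μ = 38 days. Critical path: Calibration → Data extraction → Statistical analysis → Replicate run.

Variance along critical path = 11.111 + 1.778 + 1.000 + 1.000 = 14.889
σ = √14.889 = 3.859 days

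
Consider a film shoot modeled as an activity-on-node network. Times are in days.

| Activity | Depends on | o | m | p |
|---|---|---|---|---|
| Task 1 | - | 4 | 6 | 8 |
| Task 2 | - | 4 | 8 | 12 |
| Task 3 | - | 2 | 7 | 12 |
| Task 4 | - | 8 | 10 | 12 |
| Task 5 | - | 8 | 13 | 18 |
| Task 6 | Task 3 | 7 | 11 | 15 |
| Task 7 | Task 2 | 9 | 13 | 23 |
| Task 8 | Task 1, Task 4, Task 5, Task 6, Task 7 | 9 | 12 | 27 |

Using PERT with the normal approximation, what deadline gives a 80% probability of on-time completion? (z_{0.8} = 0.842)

te_Task 1 = (4 + 4·6 + 8)/6 = 36/6 = 6; σ²_Task 1 = ((8−4)/6)² = 0.444
te_Task 2 = (4 + 4·8 + 12)/6 = 48/6 = 8; σ²_Task 2 = ((12−4)/6)² = 1.778
te_Task 3 = (2 + 4·7 + 12)/6 = 42/6 = 7; σ²_Task 3 = ((12−2)/6)² = 2.778
te_Task 4 = (8 + 4·10 + 12)/6 = 60/6 = 10; σ²_Task 4 = ((12−8)/6)² = 0.444
te_Task 5 = (8 + 4·13 + 18)/6 = 78/6 = 13; σ²_Task 5 = ((18−8)/6)² = 2.778
te_Task 6 = (7 + 4·11 + 15)/6 = 66/6 = 11; σ²_Task 6 = ((15−7)/6)² = 1.778
te_Task 7 = (9 + 4·13 + 23)/6 = 84/6 = 14; σ²_Task 7 = ((23−9)/6)² = 5.444
te_Task 8 = (9 + 4·12 + 27)/6 = 84/6 = 14; σ²_Task 8 = ((27−9)/6)² = 9.000

Forward pass:
ES_Task 1 = 0; EF_Task 1 = 6
ES_Task 2 = 0; EF_Task 2 = 8
ES_Task 3 = 0; EF_Task 3 = 7
ES_Task 4 = 0; EF_Task 4 = 10
ES_Task 5 = 0; EF_Task 5 = 13
ES_Task 6 = 7; EF_Task 6 = 7+11 = 18
ES_Task 7 = 8; EF_Task 7 = 8+14 = 22
ES_Task 8 = max(EF_Task 1=6, EF_Task 4=10, EF_Task 5=13, EF_Task 6=18, EF_Task 7=22) = 22; EF_Task 8 = 22+14 = 36
Expected project duration μ = 36 days. Critical path: Task 2 → Task 7 → Task 8.

Variance along critical path = 1.778 + 5.444 + 9.000 = 16.222; σ = 4.028 days.
D = μ + z·σ = 36 + 0.842·4.028 = 39.4 days

39.4 days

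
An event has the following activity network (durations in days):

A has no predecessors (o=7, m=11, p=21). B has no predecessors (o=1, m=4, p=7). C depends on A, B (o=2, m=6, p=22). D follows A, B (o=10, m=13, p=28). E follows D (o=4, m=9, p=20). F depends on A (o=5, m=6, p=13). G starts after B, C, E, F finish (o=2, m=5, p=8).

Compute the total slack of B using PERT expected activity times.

8 days

te_A = (7 + 4·11 + 21)/6 = 72/6 = 12
te_B = (1 + 4·4 + 7)/6 = 24/6 = 4
te_C = (2 + 4·6 + 22)/6 = 48/6 = 8
te_D = (10 + 4·13 + 28)/6 = 90/6 = 15
te_E = (4 + 4·9 + 20)/6 = 60/6 = 10
te_F = (5 + 4·6 + 13)/6 = 42/6 = 7
te_G = (2 + 4·5 + 8)/6 = 30/6 = 5

Forward pass:
ES_A = 0; EF_A = 12
ES_B = 0; EF_B = 4
ES_C = max(EF_A=12, EF_B=4) = 12; EF_C = 12+8 = 20
ES_D = max(EF_A=12, EF_B=4) = 12; EF_D = 12+15 = 27
ES_E = 27; EF_E = 27+10 = 37
ES_F = 12; EF_F = 12+7 = 19
ES_G = max(EF_B=4, EF_C=20, EF_E=37, EF_F=19) = 37; EF_G = 37+5 = 42
Expected project duration μ = 42 days. Critical path: A → D → E → G.

Backward pass:
LF_G = 42; LS_G = 42−5 = 37
LF_F = LS_G = 37; LS_F = 37−7 = 30
LF_E = LS_G = 37; LS_E = 37−10 = 27
LF_D = LS_E = 27; LS_D = 27−15 = 12
LF_C = LS_G = 37; LS_C = 37−8 = 29
LF_B = min(LS_C=29, LS_D=12, LS_G=37) = 12; LS_B = 12−4 = 8
LF_A = min(LS_C=29, LS_D=12, LS_F=30) = 12; LS_A = 12−12 = 0
Slack_B = LS_B − ES_B = 8 − 0 = 8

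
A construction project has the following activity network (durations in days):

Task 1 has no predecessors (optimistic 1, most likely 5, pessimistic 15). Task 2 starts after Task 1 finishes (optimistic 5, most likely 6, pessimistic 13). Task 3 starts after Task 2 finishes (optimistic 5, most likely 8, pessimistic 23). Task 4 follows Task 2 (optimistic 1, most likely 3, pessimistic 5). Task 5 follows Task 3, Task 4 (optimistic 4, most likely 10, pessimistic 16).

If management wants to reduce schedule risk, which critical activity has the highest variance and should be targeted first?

te_Task 1 = (1 + 4·5 + 15)/6 = 36/6 = 6; σ²_Task 1 = ((15−1)/6)² = 5.444
te_Task 2 = (5 + 4·6 + 13)/6 = 42/6 = 7; σ²_Task 2 = ((13−5)/6)² = 1.778
te_Task 3 = (5 + 4·8 + 23)/6 = 60/6 = 10; σ²_Task 3 = ((23−5)/6)² = 9.000
te_Task 4 = (1 + 4·3 + 5)/6 = 18/6 = 3; σ²_Task 4 = ((5−1)/6)² = 0.444
te_Task 5 = (4 + 4·10 + 16)/6 = 60/6 = 10; σ²_Task 5 = ((16−4)/6)² = 4.000

Forward pass:
ES_Task 1 = 0; EF_Task 1 = 6
ES_Task 2 = 6; EF_Task 2 = 6+7 = 13
ES_Task 3 = 13; EF_Task 3 = 13+10 = 23
ES_Task 4 = 13; EF_Task 4 = 13+3 = 16
ES_Task 5 = max(EF_Task 3=23, EF_Task 4=16) = 23; EF_Task 5 = 23+10 = 33
Expected project duration μ = 33 days. Critical path: Task 1 → Task 2 → Task 3 → Task 5.

Variances on critical path: σ²_Task 1=5.444, σ²_Task 2=1.778, σ²_Task 3=9.000, σ²_Task 5=4.000.
Largest is σ²_Task 3 = 9.000.

Task 3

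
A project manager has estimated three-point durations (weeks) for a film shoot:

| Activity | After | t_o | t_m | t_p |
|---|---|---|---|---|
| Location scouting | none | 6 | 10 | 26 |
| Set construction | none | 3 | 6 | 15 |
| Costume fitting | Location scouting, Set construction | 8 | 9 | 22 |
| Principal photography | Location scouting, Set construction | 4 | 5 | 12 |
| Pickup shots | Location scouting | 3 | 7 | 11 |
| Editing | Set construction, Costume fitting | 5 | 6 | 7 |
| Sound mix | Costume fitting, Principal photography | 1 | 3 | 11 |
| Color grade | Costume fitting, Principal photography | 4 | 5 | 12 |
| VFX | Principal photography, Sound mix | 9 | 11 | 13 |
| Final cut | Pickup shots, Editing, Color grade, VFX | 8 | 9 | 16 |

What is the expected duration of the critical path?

te_Location scouting = (6 + 4·10 + 26)/6 = 72/6 = 12
te_Set construction = (3 + 4·6 + 15)/6 = 42/6 = 7
te_Costume fitting = (8 + 4·9 + 22)/6 = 66/6 = 11
te_Principal photography = (4 + 4·5 + 12)/6 = 36/6 = 6
te_Pickup shots = (3 + 4·7 + 11)/6 = 42/6 = 7
te_Editing = (5 + 4·6 + 7)/6 = 36/6 = 6
te_Sound mix = (1 + 4·3 + 11)/6 = 24/6 = 4
te_Color grade = (4 + 4·5 + 12)/6 = 36/6 = 6
te_VFX = (9 + 4·11 + 13)/6 = 66/6 = 11
te_Final cut = (8 + 4·9 + 16)/6 = 60/6 = 10

Forward pass:
ES_Location scouting = 0; EF_Location scouting = 12
ES_Set construction = 0; EF_Set construction = 7
ES_Costume fitting = max(EF_Location scouting=12, EF_Set construction=7) = 12; EF_Costume fitting = 12+11 = 23
ES_Principal photography = max(EF_Location scouting=12, EF_Set construction=7) = 12; EF_Principal photography = 12+6 = 18
ES_Pickup shots = 12; EF_Pickup shots = 12+7 = 19
ES_Editing = max(EF_Set construction=7, EF_Costume fitting=23) = 23; EF_Editing = 23+6 = 29
ES_Sound mix = max(EF_Costume fitting=23, EF_Principal photography=18) = 23; EF_Sound mix = 23+4 = 27
ES_Color grade = max(EF_Costume fitting=23, EF_Principal photography=18) = 23; EF_Color grade = 23+6 = 29
ES_VFX = max(EF_Principal photography=18, EF_Sound mix=27) = 27; EF_VFX = 27+11 = 38
ES_Final cut = max(EF_Pickup shots=19, EF_Editing=29, EF_Color grade=29, EF_VFX=38) = 38; EF_Final cut = 38+10 = 48
Expected project duration μ = 48 weeks. Critical path: Location scouting → Costume fitting → Sound mix → VFX → Final cut.

48 weeks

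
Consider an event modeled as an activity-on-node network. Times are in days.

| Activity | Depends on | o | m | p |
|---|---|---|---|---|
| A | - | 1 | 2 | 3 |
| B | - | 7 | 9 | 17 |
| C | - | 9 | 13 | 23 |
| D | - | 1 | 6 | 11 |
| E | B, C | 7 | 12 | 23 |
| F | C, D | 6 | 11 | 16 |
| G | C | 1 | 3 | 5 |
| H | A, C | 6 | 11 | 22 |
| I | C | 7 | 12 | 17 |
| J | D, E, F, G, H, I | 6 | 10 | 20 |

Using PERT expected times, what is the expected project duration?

te_A = (1 + 4·2 + 3)/6 = 12/6 = 2
te_B = (7 + 4·9 + 17)/6 = 60/6 = 10
te_C = (9 + 4·13 + 23)/6 = 84/6 = 14
te_D = (1 + 4·6 + 11)/6 = 36/6 = 6
te_E = (7 + 4·12 + 23)/6 = 78/6 = 13
te_F = (6 + 4·11 + 16)/6 = 66/6 = 11
te_G = (1 + 4·3 + 5)/6 = 18/6 = 3
te_H = (6 + 4·11 + 22)/6 = 72/6 = 12
te_I = (7 + 4·12 + 17)/6 = 72/6 = 12
te_J = (6 + 4·10 + 20)/6 = 66/6 = 11

Forward pass:
ES_A = 0; EF_A = 2
ES_B = 0; EF_B = 10
ES_C = 0; EF_C = 14
ES_D = 0; EF_D = 6
ES_E = max(EF_B=10, EF_C=14) = 14; EF_E = 14+13 = 27
ES_F = max(EF_C=14, EF_D=6) = 14; EF_F = 14+11 = 25
ES_G = 14; EF_G = 14+3 = 17
ES_H = max(EF_A=2, EF_C=14) = 14; EF_H = 14+12 = 26
ES_I = 14; EF_I = 14+12 = 26
ES_J = max(EF_D=6, EF_E=27, EF_F=25, EF_G=17, EF_H=26, EF_I=26) = 27; EF_J = 27+11 = 38
Expected project duration μ = 38 days. Critical path: C → E → J.

38 days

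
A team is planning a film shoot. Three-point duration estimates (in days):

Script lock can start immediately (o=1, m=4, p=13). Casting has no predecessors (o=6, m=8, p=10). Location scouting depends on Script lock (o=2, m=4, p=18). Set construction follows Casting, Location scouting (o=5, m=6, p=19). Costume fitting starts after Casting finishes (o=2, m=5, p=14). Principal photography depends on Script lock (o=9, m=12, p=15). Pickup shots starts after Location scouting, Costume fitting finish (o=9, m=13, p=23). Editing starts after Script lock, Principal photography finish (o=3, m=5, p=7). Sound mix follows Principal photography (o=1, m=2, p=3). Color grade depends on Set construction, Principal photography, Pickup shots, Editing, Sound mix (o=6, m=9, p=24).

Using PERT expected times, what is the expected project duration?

39 days

te_Script lock = (1 + 4·4 + 13)/6 = 30/6 = 5
te_Casting = (6 + 4·8 + 10)/6 = 48/6 = 8
te_Location scouting = (2 + 4·4 + 18)/6 = 36/6 = 6
te_Set construction = (5 + 4·6 + 19)/6 = 48/6 = 8
te_Costume fitting = (2 + 4·5 + 14)/6 = 36/6 = 6
te_Principal photography = (9 + 4·12 + 15)/6 = 72/6 = 12
te_Pickup shots = (9 + 4·13 + 23)/6 = 84/6 = 14
te_Editing = (3 + 4·5 + 7)/6 = 30/6 = 5
te_Sound mix = (1 + 4·2 + 3)/6 = 12/6 = 2
te_Color grade = (6 + 4·9 + 24)/6 = 66/6 = 11

Forward pass:
ES_Script lock = 0; EF_Script lock = 5
ES_Casting = 0; EF_Casting = 8
ES_Location scouting = 5; EF_Location scouting = 5+6 = 11
ES_Set construction = max(EF_Casting=8, EF_Location scouting=11) = 11; EF_Set construction = 11+8 = 19
ES_Costume fitting = 8; EF_Costume fitting = 8+6 = 14
ES_Principal photography = 5; EF_Principal photography = 5+12 = 17
ES_Pickup shots = max(EF_Location scouting=11, EF_Costume fitting=14) = 14; EF_Pickup shots = 14+14 = 28
ES_Editing = max(EF_Script lock=5, EF_Principal photography=17) = 17; EF_Editing = 17+5 = 22
ES_Sound mix = 17; EF_Sound mix = 17+2 = 19
ES_Color grade = max(EF_Set construction=19, EF_Principal photography=17, EF_Pickup shots=28, EF_Editing=22, EF_Sound mix=19) = 28; EF_Color grade = 28+11 = 39
Expected project duration μ = 39 days. Critical path: Casting → Costume fitting → Pickup shots → Color grade.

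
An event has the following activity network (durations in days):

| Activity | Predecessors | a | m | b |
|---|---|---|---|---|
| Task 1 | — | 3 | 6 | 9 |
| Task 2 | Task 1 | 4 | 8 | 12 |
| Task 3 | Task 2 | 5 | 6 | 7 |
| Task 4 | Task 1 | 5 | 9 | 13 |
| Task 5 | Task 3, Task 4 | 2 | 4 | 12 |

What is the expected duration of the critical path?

25 days

te_Task 1 = (3 + 4·6 + 9)/6 = 36/6 = 6
te_Task 2 = (4 + 4·8 + 12)/6 = 48/6 = 8
te_Task 3 = (5 + 4·6 + 7)/6 = 36/6 = 6
te_Task 4 = (5 + 4·9 + 13)/6 = 54/6 = 9
te_Task 5 = (2 + 4·4 + 12)/6 = 30/6 = 5

Forward pass:
ES_Task 1 = 0; EF_Task 1 = 6
ES_Task 2 = 6; EF_Task 2 = 6+8 = 14
ES_Task 3 = 14; EF_Task 3 = 14+6 = 20
ES_Task 4 = 6; EF_Task 4 = 6+9 = 15
ES_Task 5 = max(EF_Task 3=20, EF_Task 4=15) = 20; EF_Task 5 = 20+5 = 25
Expected project duration μ = 25 days. Critical path: Task 1 → Task 2 → Task 3 → Task 5.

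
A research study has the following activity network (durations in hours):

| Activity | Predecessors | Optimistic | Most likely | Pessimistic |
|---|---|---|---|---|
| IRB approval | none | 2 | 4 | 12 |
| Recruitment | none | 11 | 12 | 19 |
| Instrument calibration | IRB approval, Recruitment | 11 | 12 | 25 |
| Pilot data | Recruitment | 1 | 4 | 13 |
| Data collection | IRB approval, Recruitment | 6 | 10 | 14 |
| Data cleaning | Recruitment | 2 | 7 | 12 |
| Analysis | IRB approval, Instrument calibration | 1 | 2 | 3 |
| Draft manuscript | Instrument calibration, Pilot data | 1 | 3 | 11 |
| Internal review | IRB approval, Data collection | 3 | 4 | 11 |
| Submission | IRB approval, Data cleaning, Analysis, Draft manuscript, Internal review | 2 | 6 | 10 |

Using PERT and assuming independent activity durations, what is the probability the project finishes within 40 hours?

0.809

te_IRB approval = (2 + 4·4 + 12)/6 = 30/6 = 5; σ²_IRB approval = ((12−2)/6)² = 2.778
te_Recruitment = (11 + 4·12 + 19)/6 = 78/6 = 13; σ²_Recruitment = ((19−11)/6)² = 1.778
te_Instrument calibration = (11 + 4·12 + 25)/6 = 84/6 = 14; σ²_Instrument calibration = ((25−11)/6)² = 5.444
te_Pilot data = (1 + 4·4 + 13)/6 = 30/6 = 5; σ²_Pilot data = ((13−1)/6)² = 4.000
te_Data collection = (6 + 4·10 + 14)/6 = 60/6 = 10; σ²_Data collection = ((14−6)/6)² = 1.778
te_Data cleaning = (2 + 4·7 + 12)/6 = 42/6 = 7; σ²_Data cleaning = ((12−2)/6)² = 2.778
te_Analysis = (1 + 4·2 + 3)/6 = 12/6 = 2; σ²_Analysis = ((3−1)/6)² = 0.111
te_Draft manuscript = (1 + 4·3 + 11)/6 = 24/6 = 4; σ²_Draft manuscript = ((11−1)/6)² = 2.778
te_Internal review = (3 + 4·4 + 11)/6 = 30/6 = 5; σ²_Internal review = ((11−3)/6)² = 1.778
te_Submission = (2 + 4·6 + 10)/6 = 36/6 = 6; σ²_Submission = ((10−2)/6)² = 1.778

Forward pass:
ES_IRB approval = 0; EF_IRB approval = 5
ES_Recruitment = 0; EF_Recruitment = 13
ES_Instrument calibration = max(EF_IRB approval=5, EF_Recruitment=13) = 13; EF_Instrument calibration = 13+14 = 27
ES_Pilot data = 13; EF_Pilot data = 13+5 = 18
ES_Data collection = max(EF_IRB approval=5, EF_Recruitment=13) = 13; EF_Data collection = 13+10 = 23
ES_Data cleaning = 13; EF_Data cleaning = 13+7 = 20
ES_Analysis = max(EF_IRB approval=5, EF_Instrument calibration=27) = 27; EF_Analysis = 27+2 = 29
ES_Draft manuscript = max(EF_Instrument calibration=27, EF_Pilot data=18) = 27; EF_Draft manuscript = 27+4 = 31
ES_Internal review = max(EF_IRB approval=5, EF_Data collection=23) = 23; EF_Internal review = 23+5 = 28
ES_Submission = max(EF_IRB approval=5, EF_Data cleaning=20, EF_Analysis=29, EF_Draft manuscript=31, EF_Internal review=28) = 31; EF_Submission = 31+6 = 37
Expected project duration μ = 37 hours. Critical path: Recruitment → Instrument calibration → Draft manuscript → Submission.

Variance along critical path = 1.778 + 5.444 + 2.778 + 1.778 = 11.778; σ = √11.778 = 3.432 hours.
Z = (40 − 37) / 3.432 = 0.874
P(T ≤ 40) = Φ(0.874) ≈ 0.809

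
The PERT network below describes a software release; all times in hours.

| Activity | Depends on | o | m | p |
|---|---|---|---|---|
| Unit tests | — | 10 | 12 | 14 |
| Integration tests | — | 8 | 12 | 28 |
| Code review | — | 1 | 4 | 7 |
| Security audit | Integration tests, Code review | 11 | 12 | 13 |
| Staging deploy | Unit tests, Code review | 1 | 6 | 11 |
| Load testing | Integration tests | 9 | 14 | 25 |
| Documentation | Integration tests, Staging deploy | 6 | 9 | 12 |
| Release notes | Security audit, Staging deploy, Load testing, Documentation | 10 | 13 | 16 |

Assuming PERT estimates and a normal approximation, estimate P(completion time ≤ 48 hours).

te_Unit tests = (10 + 4·12 + 14)/6 = 72/6 = 12; σ²_Unit tests = ((14−10)/6)² = 0.444
te_Integration tests = (8 + 4·12 + 28)/6 = 84/6 = 14; σ²_Integration tests = ((28−8)/6)² = 11.111
te_Code review = (1 + 4·4 + 7)/6 = 24/6 = 4; σ²_Code review = ((7−1)/6)² = 1.000
te_Security audit = (11 + 4·12 + 13)/6 = 72/6 = 12; σ²_Security audit = ((13−11)/6)² = 0.111
te_Staging deploy = (1 + 4·6 + 11)/6 = 36/6 = 6; σ²_Staging deploy = ((11−1)/6)² = 2.778
te_Load testing = (9 + 4·14 + 25)/6 = 90/6 = 15; σ²_Load testing = ((25−9)/6)² = 7.111
te_Documentation = (6 + 4·9 + 12)/6 = 54/6 = 9; σ²_Documentation = ((12−6)/6)² = 1.000
te_Release notes = (10 + 4·13 + 16)/6 = 78/6 = 13; σ²_Release notes = ((16−10)/6)² = 1.000

Forward pass:
ES_Unit tests = 0; EF_Unit tests = 12
ES_Integration tests = 0; EF_Integration tests = 14
ES_Code review = 0; EF_Code review = 4
ES_Security audit = max(EF_Integration tests=14, EF_Code review=4) = 14; EF_Security audit = 14+12 = 26
ES_Staging deploy = max(EF_Unit tests=12, EF_Code review=4) = 12; EF_Staging deploy = 12+6 = 18
ES_Load testing = 14; EF_Load testing = 14+15 = 29
ES_Documentation = max(EF_Integration tests=14, EF_Staging deploy=18) = 18; EF_Documentation = 18+9 = 27
ES_Release notes = max(EF_Security audit=26, EF_Staging deploy=18, EF_Load testing=29, EF_Documentation=27) = 29; EF_Release notes = 29+13 = 42
Expected project duration μ = 42 hours. Critical path: Integration tests → Load testing → Release notes.

Variance along critical path = 11.111 + 7.111 + 1.000 = 19.222; σ = √19.222 = 4.384 hours.
Z = (48 − 42) / 4.384 = 1.369
P(T ≤ 48) = Φ(1.369) ≈ 0.914

0.914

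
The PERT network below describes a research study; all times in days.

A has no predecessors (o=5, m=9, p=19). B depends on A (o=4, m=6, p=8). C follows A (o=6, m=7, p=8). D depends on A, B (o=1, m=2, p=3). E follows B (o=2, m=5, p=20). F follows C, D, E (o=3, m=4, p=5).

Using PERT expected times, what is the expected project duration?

te_A = (5 + 4·9 + 19)/6 = 60/6 = 10
te_B = (4 + 4·6 + 8)/6 = 36/6 = 6
te_C = (6 + 4·7 + 8)/6 = 42/6 = 7
te_D = (1 + 4·2 + 3)/6 = 12/6 = 2
te_E = (2 + 4·5 + 20)/6 = 42/6 = 7
te_F = (3 + 4·4 + 5)/6 = 24/6 = 4

Forward pass:
ES_A = 0; EF_A = 10
ES_B = 10; EF_B = 10+6 = 16
ES_C = 10; EF_C = 10+7 = 17
ES_D = max(EF_A=10, EF_B=16) = 16; EF_D = 16+2 = 18
ES_E = 16; EF_E = 16+7 = 23
ES_F = max(EF_C=17, EF_D=18, EF_E=23) = 23; EF_F = 23+4 = 27
Expected project duration μ = 27 days. Critical path: A → B → E → F.

27 days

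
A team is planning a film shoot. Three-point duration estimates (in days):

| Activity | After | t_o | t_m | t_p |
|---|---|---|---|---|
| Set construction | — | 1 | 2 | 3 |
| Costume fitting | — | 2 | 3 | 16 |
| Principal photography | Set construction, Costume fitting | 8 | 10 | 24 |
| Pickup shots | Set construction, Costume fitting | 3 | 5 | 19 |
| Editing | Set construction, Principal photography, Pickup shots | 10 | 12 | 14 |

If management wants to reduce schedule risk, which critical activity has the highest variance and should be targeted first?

te_Set construction = (1 + 4·2 + 3)/6 = 12/6 = 2; σ²_Set construction = ((3−1)/6)² = 0.111
te_Costume fitting = (2 + 4·3 + 16)/6 = 30/6 = 5; σ²_Costume fitting = ((16−2)/6)² = 5.444
te_Principal photography = (8 + 4·10 + 24)/6 = 72/6 = 12; σ²_Principal photography = ((24−8)/6)² = 7.111
te_Pickup shots = (3 + 4·5 + 19)/6 = 42/6 = 7; σ²_Pickup shots = ((19−3)/6)² = 7.111
te_Editing = (10 + 4·12 + 14)/6 = 72/6 = 12; σ²_Editing = ((14−10)/6)² = 0.444

Forward pass:
ES_Set construction = 0; EF_Set construction = 2
ES_Costume fitting = 0; EF_Costume fitting = 5
ES_Principal photography = max(EF_Set construction=2, EF_Costume fitting=5) = 5; EF_Principal photography = 5+12 = 17
ES_Pickup shots = max(EF_Set construction=2, EF_Costume fitting=5) = 5; EF_Pickup shots = 5+7 = 12
ES_Editing = max(EF_Set construction=2, EF_Principal photography=17, EF_Pickup shots=12) = 17; EF_Editing = 17+12 = 29
Expected project duration μ = 29 days. Critical path: Costume fitting → Principal photography → Editing.

Variances on critical path: σ²_Costume fitting=5.444, σ²_Principal photography=7.111, σ²_Editing=0.444.
Largest is σ²_Principal photography = 7.111.

Principal photography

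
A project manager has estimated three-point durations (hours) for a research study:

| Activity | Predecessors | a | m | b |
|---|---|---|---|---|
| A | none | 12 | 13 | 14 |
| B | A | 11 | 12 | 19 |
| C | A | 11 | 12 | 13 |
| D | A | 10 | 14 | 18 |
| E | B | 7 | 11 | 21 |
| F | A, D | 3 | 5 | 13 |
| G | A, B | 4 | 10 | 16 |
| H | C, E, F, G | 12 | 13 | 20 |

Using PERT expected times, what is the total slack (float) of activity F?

5 hours

te_A = (12 + 4·13 + 14)/6 = 78/6 = 13
te_B = (11 + 4·12 + 19)/6 = 78/6 = 13
te_C = (11 + 4·12 + 13)/6 = 72/6 = 12
te_D = (10 + 4·14 + 18)/6 = 84/6 = 14
te_E = (7 + 4·11 + 21)/6 = 72/6 = 12
te_F = (3 + 4·5 + 13)/6 = 36/6 = 6
te_G = (4 + 4·10 + 16)/6 = 60/6 = 10
te_H = (12 + 4·13 + 20)/6 = 84/6 = 14

Forward pass:
ES_A = 0; EF_A = 13
ES_B = 13; EF_B = 13+13 = 26
ES_C = 13; EF_C = 13+12 = 25
ES_D = 13; EF_D = 13+14 = 27
ES_E = 26; EF_E = 26+12 = 38
ES_F = max(EF_A=13, EF_D=27) = 27; EF_F = 27+6 = 33
ES_G = max(EF_A=13, EF_B=26) = 26; EF_G = 26+10 = 36
ES_H = max(EF_C=25, EF_E=38, EF_F=33, EF_G=36) = 38; EF_H = 38+14 = 52
Expected project duration μ = 52 hours. Critical path: A → B → E → H.

Backward pass:
LF_H = 52; LS_H = 52−14 = 38
LF_G = LS_H = 38; LS_G = 38−10 = 28
LF_F = LS_H = 38; LS_F = 38−6 = 32
LF_E = LS_H = 38; LS_E = 38−12 = 26
LF_D = LS_F = 32; LS_D = 32−14 = 18
LF_C = LS_H = 38; LS_C = 38−12 = 26
LF_B = min(LS_E=26, LS_G=28) = 26; LS_B = 26−13 = 13
LF_A = min(LS_B=13, LS_C=26, LS_D=18, LS_F=32, LS_G=28) = 13; LS_A = 13−13 = 0
Slack_F = LS_F − ES_F = 32 − 27 = 5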